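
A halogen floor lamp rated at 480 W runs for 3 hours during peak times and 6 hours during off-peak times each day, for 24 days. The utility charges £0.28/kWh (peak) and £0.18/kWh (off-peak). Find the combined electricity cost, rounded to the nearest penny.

£22.12

Peak energy = 0.48 kW × 3 h × 24 = 34.56 kWh
Off-peak energy = 0.48 kW × 6 h × 24 = 69.12 kWh
Cost = 34.56 × £0.28 + 69.12 × £0.18 = £9.6768 + £12.4416 = £22.12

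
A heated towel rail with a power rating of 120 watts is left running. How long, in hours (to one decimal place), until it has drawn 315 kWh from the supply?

Hours = 315 kWh ÷ 0.12 kW = 2625.0 h

2625.0 h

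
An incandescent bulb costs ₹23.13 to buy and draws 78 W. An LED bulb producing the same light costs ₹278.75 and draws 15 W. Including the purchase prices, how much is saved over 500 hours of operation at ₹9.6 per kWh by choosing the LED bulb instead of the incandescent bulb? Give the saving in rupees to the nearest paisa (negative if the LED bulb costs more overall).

incandescent bulb: ₹23.13 + (78/1000) kW × 500 h × ₹9.6 = ₹23.13 + ₹374.4 = ₹397.53
LED bulb: ₹278.75 + (15/1000) kW × 500 h × ₹9.6 = ₹278.75 + ₹72 = ₹350.75
Saving = ₹397.53 − ₹350.75 = ₹46.78

₹46.78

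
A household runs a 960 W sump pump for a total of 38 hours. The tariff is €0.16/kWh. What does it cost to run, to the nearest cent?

€5.84

Energy = 0.96 kW × 38 h = 36.48 kWh
Cost = 36.48 kWh × €0.16/kWh = €5.84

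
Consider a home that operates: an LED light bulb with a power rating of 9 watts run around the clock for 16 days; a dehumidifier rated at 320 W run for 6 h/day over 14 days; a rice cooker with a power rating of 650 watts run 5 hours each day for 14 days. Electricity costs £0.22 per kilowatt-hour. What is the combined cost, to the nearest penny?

LED light bulb: Runtime = 24 h × 16 = 384 h
LED light bulb: 0.009 kW × 384 h = 3.456 kWh
dehumidifier: Runtime = 6 h/day × 14 days = 84 h
dehumidifier: 0.32 kW × 84 h = 26.88 kWh
rice cooker: Runtime = 5 h/day × 14 days = 70 h
rice cooker: 0.65 kW × 70 h = 45.5 kWh
Total energy = 75.836 kWh
Cost = 75.836 × £0.22 = £16.68

£16.68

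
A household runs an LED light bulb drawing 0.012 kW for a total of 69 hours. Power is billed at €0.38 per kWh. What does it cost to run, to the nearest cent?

Energy = 0.012 kW × 69 h = 0.828 kWh
Cost = 0.828 kWh × €0.38/kWh = €0.31

€0.31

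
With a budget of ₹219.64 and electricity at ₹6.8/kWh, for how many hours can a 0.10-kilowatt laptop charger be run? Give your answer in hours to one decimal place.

Energy available = ₹219.64 ÷ ₹6.8/kWh = 32.3 kWh
Hours = 32.3 kWh ÷ 0.1 kW = 323.0 h

323.0 h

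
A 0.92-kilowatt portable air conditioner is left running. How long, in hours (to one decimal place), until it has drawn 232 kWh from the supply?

Hours = 232 kWh ÷ 0.92 kW = 252.2 h

252.2 h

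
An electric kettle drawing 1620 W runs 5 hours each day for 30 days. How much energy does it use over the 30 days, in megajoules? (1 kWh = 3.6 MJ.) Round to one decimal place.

Runtime = 5 h/day × 30 days = 150 h
Energy = 1.62 kW × 150 h = 243 kWh
= 243 × 3.6 MJ = 874.8 MJ

874.8 MJ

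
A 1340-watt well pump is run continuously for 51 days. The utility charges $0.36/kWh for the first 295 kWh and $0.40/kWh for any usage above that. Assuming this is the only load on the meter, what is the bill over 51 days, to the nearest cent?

$644.26

Runtime = 24 h × 51 = 1224 h
Energy = 1.34 kW × 1224 h = 1640.16 kWh
Tier 1 (0–295 kWh): 295 × $0.36 = $106.2
Above 295 kWh: 1345.16 × $0.40 = $538.064
Bill = $644.26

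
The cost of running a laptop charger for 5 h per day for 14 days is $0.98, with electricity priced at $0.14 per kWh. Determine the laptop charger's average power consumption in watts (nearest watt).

Energy = $0.98 ÷ $0.14/kWh = 7 kWh
Runtime = 5 h/day × 14 days = 70 h
Power = 7 kWh ÷ 70 h = 0.1 kW = 100 W

100 W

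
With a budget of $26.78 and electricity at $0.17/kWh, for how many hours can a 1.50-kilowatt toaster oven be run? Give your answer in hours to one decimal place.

105.0 h

Energy available = $26.78 ÷ $0.17/kWh = 157.5294 kWh
Hours = 157.5294 kWh ÷ 1.5 kW = 105.0 h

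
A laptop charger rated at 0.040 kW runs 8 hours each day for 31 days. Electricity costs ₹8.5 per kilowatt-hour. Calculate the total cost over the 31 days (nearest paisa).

Runtime = 8 h/day × 31 days = 248 h
Energy = 0.04 kW × 248 h = 9.92 kWh
Cost = 9.92 kWh × ₹8.5/kWh = ₹84.32

₹84.32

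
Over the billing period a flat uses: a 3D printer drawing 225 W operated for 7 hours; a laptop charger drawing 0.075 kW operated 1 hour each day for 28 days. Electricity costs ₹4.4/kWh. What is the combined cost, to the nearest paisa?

3D printer: 0.225 kW × 7 h = 1.575 kWh
laptop charger: Runtime = 1 h/day × 28 days = 28 h
laptop charger: 0.075 kW × 28 h = 2.1 kWh
Total energy = 3.675 kWh
Cost = 3.675 × ₹4.4 = ₹16.17

₹16.17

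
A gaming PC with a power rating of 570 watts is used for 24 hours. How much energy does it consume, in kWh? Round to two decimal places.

Energy = 0.57 kW × 24 h = 13.68 kWh

13.68 kWh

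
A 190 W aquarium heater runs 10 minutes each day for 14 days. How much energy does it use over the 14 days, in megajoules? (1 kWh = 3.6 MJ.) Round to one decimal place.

Runtime = 10 min × 14 = 140 min = 2.333333… h
Energy = 0.19 kW × 2.333333… h = 0.443333… kWh
= 0.443333… × 3.6 MJ = 1.6 MJ

1.6 MJ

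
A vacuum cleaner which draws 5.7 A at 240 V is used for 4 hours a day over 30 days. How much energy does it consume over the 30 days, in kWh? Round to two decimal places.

164.16 kWh

Power = 5.7 A × 240 V = 1368 W = 1.368 kW
Runtime = 4 h/day × 30 days = 120 h
Energy = 1.368 kW × 120 h = 164.16 kWh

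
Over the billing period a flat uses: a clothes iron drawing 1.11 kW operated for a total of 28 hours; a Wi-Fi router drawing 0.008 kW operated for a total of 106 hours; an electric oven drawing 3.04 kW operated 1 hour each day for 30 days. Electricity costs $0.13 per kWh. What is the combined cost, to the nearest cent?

$16.01

clothes iron: 1.11 kW × 28 h = 31.08 kWh
Wi-Fi router: 0.008 kW × 106 h = 0.848 kWh
electric oven: Runtime = 1 h/day × 30 days = 30 h
electric oven: 3.04 kW × 30 h = 91.2 kWh
Total energy = 123.128 kWh
Cost = 123.128 × $0.13 = $16.01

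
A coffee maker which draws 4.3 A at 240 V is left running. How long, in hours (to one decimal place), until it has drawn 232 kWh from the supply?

Power = 4.3 A × 240 V = 1032 W = 1.032 kW
Hours = 232 kWh ÷ 1.032 kW = 224.8 h

224.8 h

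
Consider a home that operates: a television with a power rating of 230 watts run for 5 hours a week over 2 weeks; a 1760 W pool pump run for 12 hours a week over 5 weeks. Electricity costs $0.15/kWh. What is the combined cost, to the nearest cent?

$16.19

television: Runtime = 5 h/week × 2 weeks = 10 h
television: 0.23 kW × 10 h = 2.3 kWh
pool pump: Runtime = 12 h/week × 5 weeks = 60 h
pool pump: 1.76 kW × 60 h = 105.6 kWh
Total energy = 107.9 kWh
Cost = 107.9 × $0.15 = $16.19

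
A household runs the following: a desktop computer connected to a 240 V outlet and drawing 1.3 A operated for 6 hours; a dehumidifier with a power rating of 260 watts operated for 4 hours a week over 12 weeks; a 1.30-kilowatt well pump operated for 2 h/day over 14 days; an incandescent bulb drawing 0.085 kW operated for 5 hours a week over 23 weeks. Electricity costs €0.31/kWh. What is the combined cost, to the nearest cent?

€18.76

desktop computer: Power = 1.3 A × 240 V = 312 W = 0.312 kW
desktop computer: 0.312 kW × 6 h = 1.872 kWh
dehumidifier: Runtime = 4 h/week × 12 weeks = 48 h
dehumidifier: 0.26 kW × 48 h = 12.48 kWh
well pump: Runtime = 2 h/day × 14 days = 28 h
well pump: 1.3 kW × 28 h = 36.4 kWh
incandescent bulb: Runtime = 5 h/week × 23 weeks = 115 h
incandescent bulb: 0.085 kW × 115 h = 9.775 kWh
Total energy = 60.527 kWh
Cost = 60.527 × €0.31 = €18.76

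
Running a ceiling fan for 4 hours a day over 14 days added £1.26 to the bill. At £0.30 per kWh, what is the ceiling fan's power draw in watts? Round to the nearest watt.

Energy = £1.26 ÷ £0.30/kWh = 4.2 kWh
Runtime = 4 h/day × 14 days = 56 h
Power = 4.2 kWh ÷ 56 h = 0.075 kW = 75 W

75 W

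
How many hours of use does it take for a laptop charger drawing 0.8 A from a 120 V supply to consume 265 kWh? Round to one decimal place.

Power = 0.8 A × 120 V = 96 W = 0.096 kW
Hours = 265 kWh ÷ 0.096 kW = 2760.4 h

2760.4 h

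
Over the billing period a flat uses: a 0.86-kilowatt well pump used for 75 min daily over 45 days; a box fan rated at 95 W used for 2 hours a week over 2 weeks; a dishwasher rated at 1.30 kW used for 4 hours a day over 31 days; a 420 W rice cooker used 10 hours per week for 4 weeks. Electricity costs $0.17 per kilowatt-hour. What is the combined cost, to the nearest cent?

well pump: Runtime = 75 min × 45 = 3375 min = 56.25 h
well pump: 0.86 kW × 56.25 h = 48.375 kWh
box fan: Runtime = 2 h/week × 2 weeks = 4 h
box fan: 0.095 kW × 4 h = 0.38 kWh
dishwasher: Runtime = 4 h/day × 31 days = 124 h
dishwasher: 1.3 kW × 124 h = 161.2 kWh
rice cooker: Runtime = 10 h/week × 4 weeks = 40 h
rice cooker: 0.42 kW × 40 h = 16.8 kWh
Total energy = 226.755 kWh
Cost = 226.755 × $0.17 = $38.55

$38.55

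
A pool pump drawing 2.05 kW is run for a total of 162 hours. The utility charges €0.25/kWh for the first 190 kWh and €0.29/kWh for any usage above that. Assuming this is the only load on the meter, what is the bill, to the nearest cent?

Energy = 2.05 kW × 162 h = 332.1 kWh
Tier 1 (0–190 kWh): 190 × €0.25 = €47.5
Above 190 kWh: 142.1 × €0.29 = €41.209
Bill = €88.71

€88.71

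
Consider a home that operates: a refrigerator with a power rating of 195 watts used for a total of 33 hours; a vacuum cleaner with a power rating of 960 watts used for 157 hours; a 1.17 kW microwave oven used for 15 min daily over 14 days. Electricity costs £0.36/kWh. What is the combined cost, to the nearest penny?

refrigerator: 0.195 kW × 33 h = 6.435 kWh
vacuum cleaner: 0.96 kW × 157 h = 150.72 kWh
microwave oven: Runtime = 15 min × 14 = 210 min = 3.5 h
microwave oven: 1.17 kW × 3.5 h = 4.095 kWh
Total energy = 161.25 kWh
Cost = 161.25 × £0.36 = £58.05

£58.05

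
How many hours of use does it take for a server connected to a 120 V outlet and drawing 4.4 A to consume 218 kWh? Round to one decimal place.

Power = 4.4 A × 120 V = 528 W = 0.528 kW
Hours = 218 kWh ÷ 0.528 kW = 412.9 h

412.9 h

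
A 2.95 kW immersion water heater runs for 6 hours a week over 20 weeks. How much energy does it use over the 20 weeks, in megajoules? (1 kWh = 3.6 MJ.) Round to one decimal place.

1274.4 MJ

Runtime = 6 h/week × 20 weeks = 120 h
Energy = 2.95 kW × 120 h = 354 kWh
= 354 × 3.6 MJ = 1274.4 MJ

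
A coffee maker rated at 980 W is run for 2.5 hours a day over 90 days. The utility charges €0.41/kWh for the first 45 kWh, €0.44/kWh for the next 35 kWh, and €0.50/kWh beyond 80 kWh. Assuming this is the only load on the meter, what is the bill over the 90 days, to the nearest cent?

Runtime = 2.5 h/day × 90 days = 225 h
Energy = 0.98 kW × 225 h = 220.5 kWh
Tier 1 (0–45 kWh): 45 × €0.41 = €18.45
Tier 2 (45–80 kWh): 35 × €0.44 = €15.4
Above 80 kWh: 140.5 × €0.50 = €70.25
Bill = €104.10

€104.10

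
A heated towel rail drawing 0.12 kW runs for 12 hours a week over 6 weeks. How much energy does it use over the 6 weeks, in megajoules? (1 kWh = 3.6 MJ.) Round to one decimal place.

Runtime = 12 h/week × 6 weeks = 72 h
Energy = 0.12 kW × 72 h = 8.64 kWh
= 8.64 × 3.6 MJ = 31.1 MJ

31.1 MJ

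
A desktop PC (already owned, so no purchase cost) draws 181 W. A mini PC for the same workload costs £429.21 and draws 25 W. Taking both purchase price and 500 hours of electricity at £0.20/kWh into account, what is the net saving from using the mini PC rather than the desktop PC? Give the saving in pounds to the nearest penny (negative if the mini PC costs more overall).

-£413.61

desktop PC: £0.00 + (181/1000) kW × 500 h × £0.20 = £0.00 + £18.1 = £18.1
mini PC: £429.21 + (25/1000) kW × 500 h × £0.20 = £429.21 + £2.5 = £431.71
Saving = £18.1 − £431.71 = −£413.61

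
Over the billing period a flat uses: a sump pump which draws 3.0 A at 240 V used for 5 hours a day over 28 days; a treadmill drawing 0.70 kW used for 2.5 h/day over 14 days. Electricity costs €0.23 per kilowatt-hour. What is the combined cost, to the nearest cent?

€28.82

sump pump: Power = 3.0 A × 240 V = 720 W = 0.72 kW
sump pump: Runtime = 5 h/day × 28 days = 140 h
sump pump: 0.72 kW × 140 h = 100.8 kWh
treadmill: Runtime = 2.5 h/day × 14 days = 35 h
treadmill: 0.7 kW × 35 h = 24.5 kWh
Total energy = 125.3 kWh
Cost = 125.3 × €0.23 = €28.82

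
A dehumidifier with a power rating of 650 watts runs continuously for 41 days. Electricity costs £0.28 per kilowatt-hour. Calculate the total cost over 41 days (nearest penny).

£179.09

Runtime = 24 h × 41 = 984 h
Energy = 0.65 kW × 984 h = 639.6 kWh
Cost = 639.6 kWh × £0.28/kWh = £179.09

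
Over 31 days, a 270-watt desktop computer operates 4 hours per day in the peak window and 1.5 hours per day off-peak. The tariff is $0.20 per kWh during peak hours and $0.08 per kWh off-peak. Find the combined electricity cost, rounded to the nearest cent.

Peak energy = 0.27 kW × 4 h × 31 = 33.48 kWh
Off-peak energy = 0.27 kW × 1.5 h × 31 = 12.555 kWh
Cost = 33.48 × $0.20 + 12.555 × $0.08 = $6.696 + $1.0044 = $7.70

$7.70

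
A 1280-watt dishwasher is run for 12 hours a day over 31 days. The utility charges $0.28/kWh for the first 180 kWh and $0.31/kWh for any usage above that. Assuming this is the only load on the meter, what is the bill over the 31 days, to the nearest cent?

Runtime = 12 h/day × 31 days = 372 h
Energy = 1.28 kW × 372 h = 476.16 kWh
Tier 1 (0–180 kWh): 180 × $0.28 = $50.4
Above 180 kWh: 296.16 × $0.31 = $91.8096
Bill = $142.21

$142.21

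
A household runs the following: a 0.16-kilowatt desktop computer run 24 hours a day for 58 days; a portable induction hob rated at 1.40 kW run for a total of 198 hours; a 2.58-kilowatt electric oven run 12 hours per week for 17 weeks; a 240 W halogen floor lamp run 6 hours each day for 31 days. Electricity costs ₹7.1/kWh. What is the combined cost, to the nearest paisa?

₹7603.25

desktop computer: Runtime = 24 h × 58 = 1392 h
desktop computer: 0.16 kW × 1392 h = 222.72 kWh
portable induction hob: 1.4 kW × 198 h = 277.2 kWh
electric oven: Runtime = 12 h/week × 17 weeks = 204 h
electric oven: 2.58 kW × 204 h = 526.32 kWh
halogen floor lamp: Runtime = 6 h/day × 31 days = 186 h
halogen floor lamp: 0.24 kW × 186 h = 44.64 kWh
Total energy = 1070.88 kWh
Cost = 1070.88 × ₹7.1 = ₹7603.25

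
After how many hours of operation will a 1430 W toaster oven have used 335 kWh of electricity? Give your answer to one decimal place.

234.3 h

Hours = 335 kWh ÷ 1.43 kW = 234.3 h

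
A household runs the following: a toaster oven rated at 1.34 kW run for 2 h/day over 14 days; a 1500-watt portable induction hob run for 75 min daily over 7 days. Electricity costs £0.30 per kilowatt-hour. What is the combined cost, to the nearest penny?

£15.19

toaster oven: Runtime = 2 h/day × 14 days = 28 h
toaster oven: 1.34 kW × 28 h = 37.52 kWh
portable induction hob: Runtime = 75 min × 7 = 525 min = 8.75 h
portable induction hob: 1.5 kW × 8.75 h = 13.125 kWh
Total energy = 50.645 kWh
Cost = 50.645 × £0.30 = £15.19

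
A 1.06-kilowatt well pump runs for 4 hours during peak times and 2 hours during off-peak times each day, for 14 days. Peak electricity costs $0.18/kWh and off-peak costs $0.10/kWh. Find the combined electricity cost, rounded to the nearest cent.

Peak energy = 1.06 kW × 4 h × 14 = 59.36 kWh
Off-peak energy = 1.06 kW × 2 h × 14 = 29.68 kWh
Cost = 59.36 × $0.18 + 29.68 × $0.10 = $10.6848 + $2.968 = $13.65

$13.65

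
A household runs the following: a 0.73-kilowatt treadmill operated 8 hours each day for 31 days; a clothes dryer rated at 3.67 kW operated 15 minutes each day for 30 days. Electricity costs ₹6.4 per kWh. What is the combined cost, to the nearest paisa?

treadmill: Runtime = 8 h/day × 31 days = 248 h
treadmill: 0.73 kW × 248 h = 181.04 kWh
clothes dryer: Runtime = 15 min × 30 = 450 min = 7.5 h
clothes dryer: 3.67 kW × 7.5 h = 27.525 kWh
Total energy = 208.565 kWh
Cost = 208.565 × ₹6.4 = ₹1334.82

₹1334.82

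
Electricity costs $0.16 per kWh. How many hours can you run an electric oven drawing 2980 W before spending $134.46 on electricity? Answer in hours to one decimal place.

Energy available = $134.46 ÷ $0.16/kWh = 840.375 kWh
Hours = 840.375 kWh ÷ 2.98 kW = 282.0 h

282.0 h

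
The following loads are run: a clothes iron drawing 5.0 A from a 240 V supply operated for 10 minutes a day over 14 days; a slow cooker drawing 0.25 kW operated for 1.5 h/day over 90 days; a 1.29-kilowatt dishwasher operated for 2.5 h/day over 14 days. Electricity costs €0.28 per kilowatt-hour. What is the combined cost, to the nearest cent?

clothes iron: Power = 5.0 A × 240 V = 1200 W = 1.2 kW
clothes iron: Runtime = 10 min × 14 = 140 min = 2.333333… h
clothes iron: 1.2 kW × 2.333333… h = 2.8 kWh
slow cooker: Runtime = 1.5 h/day × 90 days = 135 h
slow cooker: 0.25 kW × 135 h = 33.75 kWh
dishwasher: Runtime = 2.5 h/day × 14 days = 35 h
dishwasher: 1.29 kW × 35 h = 45.15 kWh
Total energy = 81.7 kWh
Cost = 81.7 × €0.28 = €22.88

€22.88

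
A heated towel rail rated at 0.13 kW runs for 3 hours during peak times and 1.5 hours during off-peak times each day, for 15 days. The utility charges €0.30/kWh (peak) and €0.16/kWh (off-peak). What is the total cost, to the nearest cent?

Peak energy = 0.13 kW × 3 h × 15 = 5.85 kWh
Off-peak energy = 0.13 kW × 1.5 h × 15 = 2.925 kWh
Cost = 5.85 × €0.30 + 2.925 × €0.16 = €1.755 + €0.468 = €2.22

€2.22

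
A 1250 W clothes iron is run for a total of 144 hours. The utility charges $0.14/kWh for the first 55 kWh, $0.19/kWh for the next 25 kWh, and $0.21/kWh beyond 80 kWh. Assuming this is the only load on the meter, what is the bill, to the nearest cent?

$33.45

Energy = 1.25 kW × 144 h = 180 kWh
Tier 1 (0–55 kWh): 55 × $0.14 = $7.7
Tier 2 (55–80 kWh): 25 × $0.19 = $4.75
Above 80 kWh: 100 × $0.21 = $21
Bill = $33.45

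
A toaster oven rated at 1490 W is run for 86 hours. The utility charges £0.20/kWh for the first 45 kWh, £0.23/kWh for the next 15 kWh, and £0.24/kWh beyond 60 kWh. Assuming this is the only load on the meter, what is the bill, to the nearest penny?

Energy = 1.49 kW × 86 h = 128.14 kWh
Tier 1 (0–45 kWh): 45 × £0.20 = £9
Tier 2 (45–60 kWh): 15 × £0.23 = £3.45
Above 60 kWh: 68.14 × £0.24 = £16.3536
Bill = £28.80

£28.80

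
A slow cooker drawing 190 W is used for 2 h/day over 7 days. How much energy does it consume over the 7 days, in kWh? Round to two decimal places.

2.66 kWh

Runtime = 2 h/day × 7 days = 14 h
Energy = 0.19 kW × 14 h = 2.66 kWh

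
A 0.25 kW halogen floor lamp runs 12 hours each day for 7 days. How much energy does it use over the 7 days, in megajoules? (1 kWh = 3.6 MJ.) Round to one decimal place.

Runtime = 12 h/day × 7 days = 84 h
Energy = 0.25 kW × 84 h = 21 kWh
= 21 × 3.6 MJ = 75.6 MJ

75.6 MJ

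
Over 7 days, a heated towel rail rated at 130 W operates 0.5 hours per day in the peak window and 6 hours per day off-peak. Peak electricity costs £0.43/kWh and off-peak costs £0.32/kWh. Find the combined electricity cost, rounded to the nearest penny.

£1.94

Peak energy = 0.13 kW × 0.5 h × 7 = 0.455 kWh
Off-peak energy = 0.13 kW × 6 h × 7 = 5.46 kWh
Cost = 0.455 × £0.43 + 5.46 × £0.32 = £0.19565 + £1.7472 = £1.94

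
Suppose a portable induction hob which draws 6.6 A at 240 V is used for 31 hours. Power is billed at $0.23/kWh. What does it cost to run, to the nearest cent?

Power = 6.6 A × 240 V = 1584 W = 1.584 kW
Energy = 1.584 kW × 31 h = 49.104 kWh
Cost = 49.104 kWh × $0.23/kWh = $11.29

$11.29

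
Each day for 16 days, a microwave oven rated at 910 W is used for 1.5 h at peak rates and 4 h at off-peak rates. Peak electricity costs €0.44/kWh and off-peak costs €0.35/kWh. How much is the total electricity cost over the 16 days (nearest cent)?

€29.99

Peak energy = 0.91 kW × 1.5 h × 16 = 21.84 kWh
Off-peak energy = 0.91 kW × 4 h × 16 = 58.24 kWh
Cost = 21.84 × €0.44 + 58.24 × €0.35 = €9.6096 + €20.384 = €29.99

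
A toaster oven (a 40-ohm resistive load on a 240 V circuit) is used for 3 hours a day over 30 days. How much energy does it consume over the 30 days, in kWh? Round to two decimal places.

129.60 kWh

Power = V²/R = 240²/40 = 1440 W = 1.44 kW
Runtime = 3 h/day × 30 days = 90 h
Energy = 1.44 kW × 90 h = 129.6 kWh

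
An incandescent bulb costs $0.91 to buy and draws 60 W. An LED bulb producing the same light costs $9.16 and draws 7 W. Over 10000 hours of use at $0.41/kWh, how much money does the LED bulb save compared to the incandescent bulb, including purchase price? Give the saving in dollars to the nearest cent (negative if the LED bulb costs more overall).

incandescent bulb: $0.91 + (60/1000) kW × 10000 h × $0.41 = $0.91 + $246 = $246.91
LED bulb: $9.16 + (7/1000) kW × 10000 h × $0.41 = $9.16 + $28.7 = $37.86
Saving = $246.91 − $37.86 = $209.05

$209.05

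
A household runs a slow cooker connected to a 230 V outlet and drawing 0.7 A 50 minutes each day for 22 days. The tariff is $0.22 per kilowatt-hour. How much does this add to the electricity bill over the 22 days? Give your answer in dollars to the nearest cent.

$0.65

Power = 0.7 A × 230 V = 161 W = 0.161 kW
Runtime = 50 min × 22 = 1100 min = 18.333333… h
Energy = 0.161 kW × 18.333333… h = 2.951666… kWh
Cost = 2.951666… kWh × $0.22/kWh = $0.65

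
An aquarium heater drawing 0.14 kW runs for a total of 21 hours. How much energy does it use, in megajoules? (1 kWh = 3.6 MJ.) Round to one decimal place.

10.6 MJ

Energy = 0.14 kW × 21 h = 2.94 kWh
= 2.94 × 3.6 MJ = 10.6 MJ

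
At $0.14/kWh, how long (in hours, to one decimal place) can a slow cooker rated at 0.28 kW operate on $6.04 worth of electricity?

154.1 h

Energy available = $6.04 ÷ $0.14/kWh = 43.1429 kWh
Hours = 43.1429 kWh ÷ 0.28 kW = 154.1 h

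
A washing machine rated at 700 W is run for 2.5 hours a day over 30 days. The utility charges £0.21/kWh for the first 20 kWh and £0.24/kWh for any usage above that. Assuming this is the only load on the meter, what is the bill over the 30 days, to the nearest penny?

Runtime = 2.5 h/day × 30 days = 75 h
Energy = 0.7 kW × 75 h = 52.5 kWh
Tier 1 (0–20 kWh): 20 × £0.21 = £4.2
Above 20 kWh: 32.5 × £0.24 = £7.8
Bill = £12.00

£12.00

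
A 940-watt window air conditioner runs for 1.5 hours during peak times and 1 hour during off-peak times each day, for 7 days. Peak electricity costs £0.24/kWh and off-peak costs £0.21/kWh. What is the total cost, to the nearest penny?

£3.75

Peak energy = 0.94 kW × 1.5 h × 7 = 9.87 kWh
Off-peak energy = 0.94 kW × 1 h × 7 = 6.58 kWh
Cost = 9.87 × £0.24 + 6.58 × £0.21 = £2.3688 + £1.3818 = £3.75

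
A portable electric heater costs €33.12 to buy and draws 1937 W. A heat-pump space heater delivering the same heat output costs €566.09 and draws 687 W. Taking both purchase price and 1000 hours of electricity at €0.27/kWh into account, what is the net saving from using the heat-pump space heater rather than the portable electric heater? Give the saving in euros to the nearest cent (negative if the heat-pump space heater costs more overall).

-€195.47

portable electric heater: €33.12 + (1937/1000) kW × 1000 h × €0.27 = €33.12 + €522.99 = €556.11
heat-pump space heater: €566.09 + (687/1000) kW × 1000 h × €0.27 = €566.09 + €185.49 = €751.58
Saving = €556.11 − €751.58 = −€195.47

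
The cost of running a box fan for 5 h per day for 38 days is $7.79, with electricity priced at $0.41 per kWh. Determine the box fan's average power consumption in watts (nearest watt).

Energy = $7.79 ÷ $0.41/kWh = 19 kWh
Runtime = 5 h/day × 38 days = 190 h
Power = 19 kWh ÷ 190 h = 0.1 kW = 100 W

100 W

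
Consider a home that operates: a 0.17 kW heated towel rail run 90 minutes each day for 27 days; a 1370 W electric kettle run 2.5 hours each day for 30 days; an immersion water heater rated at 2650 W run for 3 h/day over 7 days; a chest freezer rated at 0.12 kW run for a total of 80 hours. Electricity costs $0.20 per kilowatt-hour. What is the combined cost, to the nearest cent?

heated towel rail: Runtime = 90 min × 27 = 2430 min = 40.5 h
heated towel rail: 0.17 kW × 40.5 h = 6.885 kWh
electric kettle: Runtime = 2.5 h/day × 30 days = 75 h
electric kettle: 1.37 kW × 75 h = 102.75 kWh
immersion water heater: Runtime = 3 h/day × 7 days = 21 h
immersion water heater: 2.65 kW × 21 h = 55.65 kWh
chest freezer: 0.12 kW × 80 h = 9.6 kWh
Total energy = 174.885 kWh
Cost = 174.885 × $0.20 = $34.98

$34.98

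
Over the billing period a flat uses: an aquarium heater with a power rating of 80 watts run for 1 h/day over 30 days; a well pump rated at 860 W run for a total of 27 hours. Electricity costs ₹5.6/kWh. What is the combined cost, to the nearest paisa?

₹143.47

aquarium heater: Runtime = 1 h/day × 30 days = 30 h
aquarium heater: 0.08 kW × 30 h = 2.4 kWh
well pump: 0.86 kW × 27 h = 23.22 kWh
Total energy = 25.62 kWh
Cost = 25.62 × ₹5.6 = ₹143.47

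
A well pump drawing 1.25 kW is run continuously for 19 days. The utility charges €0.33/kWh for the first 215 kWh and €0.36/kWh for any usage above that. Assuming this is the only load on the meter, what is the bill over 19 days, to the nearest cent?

Runtime = 24 h × 19 = 456 h
Energy = 1.25 kW × 456 h = 570 kWh
Tier 1 (0–215 kWh): 215 × €0.33 = €70.95
Above 215 kWh: 355 × €0.36 = €127.8
Bill = €198.75

€198.75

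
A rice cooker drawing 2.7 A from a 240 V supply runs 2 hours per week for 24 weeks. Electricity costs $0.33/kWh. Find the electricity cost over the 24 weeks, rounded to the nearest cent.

Power = 2.7 A × 240 V = 648 W = 0.648 kW
Runtime = 2 h/week × 24 weeks = 48 h
Energy = 0.648 kW × 48 h = 31.104 kWh
Cost = 31.104 kWh × $0.33/kWh = $10.26

$10.26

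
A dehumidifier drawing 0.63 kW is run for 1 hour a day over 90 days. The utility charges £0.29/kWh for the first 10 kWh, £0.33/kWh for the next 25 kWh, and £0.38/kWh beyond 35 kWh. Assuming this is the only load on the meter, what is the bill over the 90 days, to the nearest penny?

Runtime = 1 h/day × 90 days = 90 h
Energy = 0.63 kW × 90 h = 56.7 kWh
Tier 1 (0–10 kWh): 10 × £0.29 = £2.9
Tier 2 (10–35 kWh): 25 × £0.33 = £8.25
Above 35 kWh: 21.7 × £0.38 = £8.246
Bill = £19.40

£19.40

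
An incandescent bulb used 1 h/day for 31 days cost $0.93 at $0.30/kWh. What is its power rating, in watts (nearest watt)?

100 W

Energy = $0.93 ÷ $0.30/kWh = 3.1 kWh
Runtime = 1 h/day × 31 days = 31 h
Power = 3.1 kWh ÷ 31 h = 0.1 kW = 100 W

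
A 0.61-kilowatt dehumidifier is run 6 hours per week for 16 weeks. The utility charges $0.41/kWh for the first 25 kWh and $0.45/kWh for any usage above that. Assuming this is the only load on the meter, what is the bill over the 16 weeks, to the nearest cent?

$25.35

Runtime = 6 h/week × 16 weeks = 96 h
Energy = 0.61 kW × 96 h = 58.56 kWh
Tier 1 (0–25 kWh): 25 × $0.41 = $10.25
Above 25 kWh: 33.56 × $0.45 = $15.102
Bill = $25.35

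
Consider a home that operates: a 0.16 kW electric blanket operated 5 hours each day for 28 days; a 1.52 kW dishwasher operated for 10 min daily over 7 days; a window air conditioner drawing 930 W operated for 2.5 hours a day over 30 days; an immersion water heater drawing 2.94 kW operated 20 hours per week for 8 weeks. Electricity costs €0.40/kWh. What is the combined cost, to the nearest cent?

electric blanket: Runtime = 5 h/day × 28 days = 140 h
electric blanket: 0.16 kW × 140 h = 22.4 kWh
dishwasher: Runtime = 10 min × 7 = 70 min = 1.166666… h
dishwasher: 1.52 kW × 1.166666… h = 1.773333… kWh
window air conditioner: Runtime = 2.5 h/day × 30 days = 75 h
window air conditioner: 0.93 kW × 75 h = 69.75 kWh
immersion water heater: Runtime = 20 h/week × 8 weeks = 160 h
immersion water heater: 2.94 kW × 160 h = 470.4 kWh
Total energy = 564.323333… kWh
Cost = 564.323333… × €0.40 = €225.73

€225.73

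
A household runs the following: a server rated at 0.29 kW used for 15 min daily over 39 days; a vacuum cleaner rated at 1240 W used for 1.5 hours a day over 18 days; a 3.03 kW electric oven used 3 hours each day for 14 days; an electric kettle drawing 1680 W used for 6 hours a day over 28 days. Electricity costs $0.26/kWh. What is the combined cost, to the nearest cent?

$115.91

server: Runtime = 15 min × 39 = 585 min = 9.75 h
server: 0.29 kW × 9.75 h = 2.8275 kWh
vacuum cleaner: Runtime = 1.5 h/day × 18 days = 27 h
vacuum cleaner: 1.24 kW × 27 h = 33.48 kWh
electric oven: Runtime = 3 h/day × 14 days = 42 h
electric oven: 3.03 kW × 42 h = 127.26 kWh
electric kettle: Runtime = 6 h/day × 28 days = 168 h
electric kettle: 1.68 kW × 168 h = 282.24 kWh
Total energy = 445.8075 kWh
Cost = 445.8075 × $0.26 = $115.91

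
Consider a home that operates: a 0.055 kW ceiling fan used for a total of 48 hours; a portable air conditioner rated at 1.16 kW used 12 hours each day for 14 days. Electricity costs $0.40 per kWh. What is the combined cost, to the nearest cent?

$79.01

ceiling fan: 0.055 kW × 48 h = 2.64 kWh
portable air conditioner: Runtime = 12 h/day × 14 days = 168 h
portable air conditioner: 1.16 kW × 168 h = 194.88 kWh
Total energy = 197.52 kWh
Cost = 197.52 × $0.40 = $79.01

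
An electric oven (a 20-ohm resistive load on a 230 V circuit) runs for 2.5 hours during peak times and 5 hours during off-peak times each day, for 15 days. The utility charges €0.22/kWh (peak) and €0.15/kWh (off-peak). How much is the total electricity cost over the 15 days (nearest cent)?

Power = V²/R = 230²/20 = 2645 W = 2.645 kW
Peak energy = 2.645 kW × 2.5 h × 15 = 99.1875 kWh
Off-peak energy = 2.645 kW × 5 h × 15 = 198.375 kWh
Cost = 99.1875 × €0.22 + 198.375 × €0.15 = €21.82125 + €29.75625 = €51.58

€51.58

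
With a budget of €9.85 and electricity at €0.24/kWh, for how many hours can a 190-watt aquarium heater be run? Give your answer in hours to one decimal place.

Energy available = €9.85 ÷ €0.24/kWh = 41.0417 kWh
Hours = 41.0417 kWh ÷ 0.19 kW = 216.0 h

216.0 h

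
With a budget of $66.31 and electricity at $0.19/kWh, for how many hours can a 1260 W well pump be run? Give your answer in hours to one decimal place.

Energy available = $66.31 ÷ $0.19/kWh = 349 kWh
Hours = 349 kWh ÷ 1.26 kW = 277.0 h

277.0 h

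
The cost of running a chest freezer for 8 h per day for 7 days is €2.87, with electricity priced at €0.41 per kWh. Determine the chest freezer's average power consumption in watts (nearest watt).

Energy = €2.87 ÷ €0.41/kWh = 7 kWh
Runtime = 8 h/day × 7 days = 56 h
Power = 7 kWh ÷ 56 h = 0.125 kW = 125 W

125 W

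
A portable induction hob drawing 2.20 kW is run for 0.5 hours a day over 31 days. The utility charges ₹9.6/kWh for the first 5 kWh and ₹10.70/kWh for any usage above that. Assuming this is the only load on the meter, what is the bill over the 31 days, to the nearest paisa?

Runtime = 0.5 h/day × 31 days = 15.5 h
Energy = 2.2 kW × 15.5 h = 34.1 kWh
Tier 1 (0–5 kWh): 5 × ₹9.6 = ₹48
Above 5 kWh: 29.1 × ₹10.70 = ₹311.37
Bill = ₹359.37

₹359.37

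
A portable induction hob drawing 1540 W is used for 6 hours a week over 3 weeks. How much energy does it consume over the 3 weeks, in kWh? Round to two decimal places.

Runtime = 6 h/week × 3 weeks = 18 h
Energy = 1.54 kW × 18 h = 27.72 kWh

27.72 kWh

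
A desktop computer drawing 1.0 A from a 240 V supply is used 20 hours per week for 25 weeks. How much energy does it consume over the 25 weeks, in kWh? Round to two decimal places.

Power = 1.0 A × 240 V = 240 W = 0.24 kW
Runtime = 20 h/week × 25 weeks = 500 h
Energy = 0.24 kW × 500 h = 120 kWh

120.00 kWh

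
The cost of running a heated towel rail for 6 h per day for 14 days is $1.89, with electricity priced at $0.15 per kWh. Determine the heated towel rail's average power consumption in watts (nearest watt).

Energy = $1.89 ÷ $0.15/kWh = 12.6 kWh
Runtime = 6 h/day × 14 days = 84 h
Power = 12.6 kWh ÷ 84 h = 0.15 kW = 150 W

150 W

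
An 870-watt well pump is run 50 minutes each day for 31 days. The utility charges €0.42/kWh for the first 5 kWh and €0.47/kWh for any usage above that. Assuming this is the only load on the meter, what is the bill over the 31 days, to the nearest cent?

Runtime = 50 min × 31 = 1550 min = 25.833333… h
Energy = 0.87 kW × 25.833333… h = 22.475 kWh
Tier 1 (0–5 kWh): 5 × €0.42 = €2.1
Above 5 kWh: 17.475 × €0.47 = €8.21325
Bill = €10.31

€10.31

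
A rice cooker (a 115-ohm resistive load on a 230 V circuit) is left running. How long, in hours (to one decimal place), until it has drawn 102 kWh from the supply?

221.7 h

Power = V²/R = 230²/115 = 460 W = 0.46 kW
Hours = 102 kWh ÷ 0.46 kW = 221.7 h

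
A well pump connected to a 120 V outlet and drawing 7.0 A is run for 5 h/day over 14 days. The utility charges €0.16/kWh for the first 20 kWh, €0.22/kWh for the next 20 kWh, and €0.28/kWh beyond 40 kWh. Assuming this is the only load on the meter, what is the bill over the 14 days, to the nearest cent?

Power = 7.0 A × 120 V = 840 W = 0.84 kW
Runtime = 5 h/day × 14 days = 70 h
Energy = 0.84 kW × 70 h = 58.8 kWh
Tier 1 (0–20 kWh): 20 × €0.16 = €3.2
Tier 2 (20–40 kWh): 20 × €0.22 = €4.4
Above 40 kWh: 18.8 × €0.28 = €5.264
Bill = €12.86

€12.86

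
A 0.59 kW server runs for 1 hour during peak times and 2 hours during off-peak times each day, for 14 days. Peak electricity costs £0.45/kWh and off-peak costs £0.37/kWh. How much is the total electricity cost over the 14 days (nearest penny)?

Peak energy = 0.59 kW × 1 h × 14 = 8.26 kWh
Off-peak energy = 0.59 kW × 2 h × 14 = 16.52 kWh
Cost = 8.26 × £0.45 + 16.52 × £0.37 = £3.717 + £6.1124 = £9.83

£9.83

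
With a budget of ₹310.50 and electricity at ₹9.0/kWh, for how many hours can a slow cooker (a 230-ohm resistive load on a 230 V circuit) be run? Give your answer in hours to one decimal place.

150.0 h

Power = V²/R = 230²/230 = 230 W = 0.23 kW
Energy available = ₹310.50 ÷ ₹9.0/kWh = 34.5 kWh
Hours = 34.5 kWh ÷ 0.23 kW = 150.0 h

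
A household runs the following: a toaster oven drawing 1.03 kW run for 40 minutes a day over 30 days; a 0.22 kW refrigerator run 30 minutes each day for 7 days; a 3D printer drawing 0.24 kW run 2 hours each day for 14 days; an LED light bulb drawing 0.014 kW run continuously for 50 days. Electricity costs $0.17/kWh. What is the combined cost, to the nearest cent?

toaster oven: Runtime = 40 min × 30 = 1200 min = 20 h
toaster oven: 1.03 kW × 20 h = 20.6 kWh
refrigerator: Runtime = 30 min × 7 = 210 min = 3.5 h
refrigerator: 0.22 kW × 3.5 h = 0.77 kWh
3D printer: Runtime = 2 h/day × 14 days = 28 h
3D printer: 0.24 kW × 28 h = 6.72 kWh
LED light bulb: Runtime = 24 h × 50 = 1200 h
LED light bulb: 0.014 kW × 1200 h = 16.8 kWh
Total energy = 44.89 kWh
Cost = 44.89 × $0.17 = $7.63

$7.63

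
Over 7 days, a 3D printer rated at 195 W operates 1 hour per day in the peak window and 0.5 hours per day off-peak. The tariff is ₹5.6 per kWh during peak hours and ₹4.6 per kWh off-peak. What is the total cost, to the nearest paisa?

Peak energy = 0.195 kW × 1 h × 7 = 1.365 kWh
Off-peak energy = 0.195 kW × 0.5 h × 7 = 0.6825 kWh
Cost = 1.365 × ₹5.6 + 0.6825 × ₹4.6 = ₹7.644 + ₹3.1395 = ₹10.78

₹10.78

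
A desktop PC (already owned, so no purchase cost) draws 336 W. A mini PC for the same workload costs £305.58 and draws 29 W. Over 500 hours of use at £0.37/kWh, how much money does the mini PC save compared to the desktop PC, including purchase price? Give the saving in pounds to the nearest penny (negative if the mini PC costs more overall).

-£248.79

desktop PC: £0.00 + (336/1000) kW × 500 h × £0.37 = £0.00 + £62.16 = £62.16
mini PC: £305.58 + (29/1000) kW × 500 h × £0.37 = £305.58 + £5.365 = £310.945
Saving = £62.16 − £310.945 = −£248.785 → -£248.79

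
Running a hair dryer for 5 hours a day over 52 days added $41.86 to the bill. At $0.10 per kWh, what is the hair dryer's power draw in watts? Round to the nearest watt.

1610 W

Energy = $41.86 ÷ $0.10/kWh = 418.6 kWh
Runtime = 5 h/day × 52 days = 260 h
Power = 418.6 kWh ÷ 260 h = 1.61 kW = 1610 W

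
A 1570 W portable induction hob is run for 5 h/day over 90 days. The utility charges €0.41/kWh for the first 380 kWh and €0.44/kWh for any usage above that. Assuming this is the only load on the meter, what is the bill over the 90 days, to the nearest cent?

€299.46

Runtime = 5 h/day × 90 days = 450 h
Energy = 1.57 kW × 450 h = 706.5 kWh
Tier 1 (0–380 kWh): 380 × €0.41 = €155.8
Above 380 kWh: 326.5 × €0.44 = €143.66
Bill = €299.46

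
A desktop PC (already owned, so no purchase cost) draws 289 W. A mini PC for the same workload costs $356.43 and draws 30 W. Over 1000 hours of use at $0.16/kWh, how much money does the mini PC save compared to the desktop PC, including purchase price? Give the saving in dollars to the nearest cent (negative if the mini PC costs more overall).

-$314.99

desktop PC: $0.00 + (289/1000) kW × 1000 h × $0.16 = $0.00 + $46.24 = $46.24
mini PC: $356.43 + (30/1000) kW × 1000 h × $0.16 = $356.43 + $4.8 = $361.23
Saving = $46.24 − $361.23 = −$314.99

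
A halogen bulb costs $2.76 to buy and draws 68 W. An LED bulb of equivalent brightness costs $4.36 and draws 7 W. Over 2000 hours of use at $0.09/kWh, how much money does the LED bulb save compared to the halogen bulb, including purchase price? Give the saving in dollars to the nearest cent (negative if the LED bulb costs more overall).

halogen bulb: $2.76 + (68/1000) kW × 2000 h × $0.09 = $2.76 + $12.24 = $15
LED bulb: $4.36 + (7/1000) kW × 2000 h × $0.09 = $4.36 + $1.26 = $5.62
Saving = $15 − $5.62 = $9.38

$9.38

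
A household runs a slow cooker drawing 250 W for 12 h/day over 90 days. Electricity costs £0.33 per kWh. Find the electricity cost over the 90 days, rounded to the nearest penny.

£89.10

Runtime = 12 h/day × 90 days = 1080 h
Energy = 0.25 kW × 1080 h = 270 kWh
Cost = 270 kWh × £0.33/kWh = £89.10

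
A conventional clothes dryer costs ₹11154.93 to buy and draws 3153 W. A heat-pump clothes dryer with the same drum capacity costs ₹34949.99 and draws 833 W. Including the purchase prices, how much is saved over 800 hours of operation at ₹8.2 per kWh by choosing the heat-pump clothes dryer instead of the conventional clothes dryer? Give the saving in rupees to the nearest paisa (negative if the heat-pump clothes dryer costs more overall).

conventional clothes dryer: ₹11154.93 + (3153/1000) kW × 800 h × ₹8.2 = ₹11154.93 + ₹20683.68 = ₹31838.61
heat-pump clothes dryer: ₹34949.99 + (833/1000) kW × 800 h × ₹8.2 = ₹34949.99 + ₹5464.48 = ₹40414.47
Saving = ₹31838.61 − ₹40414.47 = −₹8575.86

-₹8575.86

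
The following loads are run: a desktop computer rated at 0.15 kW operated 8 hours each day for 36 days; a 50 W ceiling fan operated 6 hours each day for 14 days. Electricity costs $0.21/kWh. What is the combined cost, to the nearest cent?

desktop computer: Runtime = 8 h/day × 36 days = 288 h
desktop computer: 0.15 kW × 288 h = 43.2 kWh
ceiling fan: Runtime = 6 h/day × 14 days = 84 h
ceiling fan: 0.05 kW × 84 h = 4.2 kWh
Total energy = 47.4 kWh
Cost = 47.4 × $0.21 = $9.95

$9.95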